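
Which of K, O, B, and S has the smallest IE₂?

S

IE_2 is the cost of taking one more electron from the +1 cation: K⁺ is the bare [Ar] core; O⁺ still has 5 valence electrons; B⁺ still has 2 valence electrons; S⁺ still has 5 valence electrons.
Usually core removal costs more than valence removal, but here the competition is close: a tightly held n=2 valence electron can cost more to remove than an n=3 core electron, so the actual values have to decide it.
Valence configurations: O⁺ [He]2s²2p³, B⁺ [He]2s², S⁺ [Ne]3s²3p³.
Approximate IE_2 values (kJ/mol): K 3052, O 3388, B 2427, S 2252.
Putting it together, IE_2: S < B < K < O.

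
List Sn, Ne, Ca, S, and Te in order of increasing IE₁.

IE₁ increases left→right with effective nuclear charge and decreases top→bottom as the valence shell moves farther out.
Here both period and group differ, so the two effects have to be weighed against each other.
Sn > Ca: period and group pull opposite ways; the across-period shift dominates (709 vs 590 kJ/mol).
Te > Sn: both are in period 5; the period trend gives Te the larger value.
S > Te: S sits above Te in group 16, so the down-group effect alone puts S higher.
Ne > S: both effects reinforce here, so Ne is clearly the higher of the two.
Tabulated first ionization energy (kJ/mol): Ne 2081, S 1000, Ca 590, Sn 709, Te 869.
So from lowest to highest: Ca < Sn < Te < S < Ne.

Ca < Sn < Te < S < Ne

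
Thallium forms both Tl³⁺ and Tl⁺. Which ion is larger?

Both ions have Z = 81 protons, but Tl³⁺ has lost more electrons, so its remaining electrons feel a larger effective nuclear charge per electron and are pulled in more tightly.
Higher positive charge → smaller ion, so Tl⁺ > Tl³⁺.

Tl⁺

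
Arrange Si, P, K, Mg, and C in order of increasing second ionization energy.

Mg, Si, P, C, K

Consider each +1 ion: Si⁺ still has 3 valence electrons; P⁺ still has 4 valence electrons; K⁺ is the bare [Ar] core; Mg⁺ still has 1 valence electron; C⁺ still has 3 valence electrons.
Breaking into a closed-shell core is much more expensive than removing a leftover valence electron — K has the largest IE_2 here.
Valence configurations: Si⁺ [Ne]3s²3p¹, P⁺ [Ne]3s²3p², Mg⁺ [Ne]3s¹, C⁺ [He]2s²2p¹.
Tabulated IE_2 (kJ/mol): Si 1577, P 1907, K 3052, Mg 1451, C 2353.
Hence IE_2: Mg < Si < P < C < K.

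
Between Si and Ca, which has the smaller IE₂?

Ca

After 1 electron has been removed, what remains? Si⁺ still has 3 valence electrons; Ca⁺ still has 1 valence electron.
All are still removing valence electrons, so compare the +1 ions as you would atoms: IE_2 generally rises across a period (higher Z_eff) and falls down a group (larger shell), subject to the usual subshell exceptions.
Valence configurations: Si⁺ [Ne]3s²3p¹, Ca⁺ [Ar]4s¹.
Tabulated IE_2 (kJ/mol): Si 1577, Ca 1145.
So the second ionization energies run Ca < Si.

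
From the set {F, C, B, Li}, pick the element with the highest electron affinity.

F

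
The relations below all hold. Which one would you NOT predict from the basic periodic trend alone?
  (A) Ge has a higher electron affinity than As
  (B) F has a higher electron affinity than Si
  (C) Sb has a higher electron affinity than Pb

(A)

The general trend: electron affinity increases across a period and decreases down a group.
(A) Ge (period 4, group 14) vs As (period 4, group 15): the stated order contradicts the simple trend.
(B) F (period 2, group 17) vs Si (period 3, group 14): the stated order agrees with the simple trend.
(C) Sb (period 5, group 15) vs Pb (period 6, group 14): the stated order agrees with the simple trend.
The exception is (A): adding an electron to As's half-filled 4p³ is unfavourable, so Ge (4p²) has the more exothermic EA.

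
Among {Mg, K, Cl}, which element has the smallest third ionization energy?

Cl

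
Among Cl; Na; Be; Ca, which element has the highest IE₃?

Be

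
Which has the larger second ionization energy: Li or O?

Li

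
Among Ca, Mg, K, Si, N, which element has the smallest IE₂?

Ca

After 1 electron has been removed, what remains? Ca⁺ still has 1 valence electron; Mg⁺ still has 1 valence electron; K⁺ is the bare [Ar] core; Si⁺ still has 3 valence electrons; N⁺ still has 4 valence electrons.
Core electrons are held far more tightly than valence electrons, so K tops the IE_2 order.
Valence configurations: Ca⁺ [Ar]4s¹, Mg⁺ [Ne]3s¹, Si⁺ [Ne]3s²3p¹, N⁺ [He]2s²2p².
The numbers (kJ/mol): Ca 1145, Mg 1451, K 3052, Si 1577, N 2856.
So the second ionization energies run Ca < Mg < Si < N < K.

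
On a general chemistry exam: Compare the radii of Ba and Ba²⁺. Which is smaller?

Forming Ba²⁺ removes 2 electrons from Ba. Fewer electrons for the same nuclear charge means less shielding and a higher Z_eff on the remaining electrons, and for main-group metals the entire outer shell is lost.
A cation is smaller than its parent atom: Ba²⁺ < Ba.

Ba²⁺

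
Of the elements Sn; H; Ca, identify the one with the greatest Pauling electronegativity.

Smaller atoms with higher effective nuclear charge are more electronegative.
These span different periods and groups, so the two trends combine.
Sn > Ca: period and group pull opposite ways; the across-period shift dominates (1.96 vs 1.00).
H > Sn: the two effects oppose for this pair; the down-group effect wins (2.20 vs 1.96).
For reference (Pauling): H 2.20, Ca 1.00, Sn 1.96.
The greatest Pauling electronegativity among these belongs to H.

H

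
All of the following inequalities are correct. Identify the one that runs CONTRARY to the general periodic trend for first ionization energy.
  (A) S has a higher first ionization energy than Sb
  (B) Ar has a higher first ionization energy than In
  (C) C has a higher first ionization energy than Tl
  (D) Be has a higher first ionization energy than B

The general trend: first ionization energy increases across a period and decreases down a group.
(A) S (period 3, group 16) vs Sb (period 5, group 15): the stated order agrees with the simple trend.
(B) Ar (period 3, group 18) vs In (period 5, group 13): the stated order agrees with the simple trend.
(C) C (period 2, group 14) vs Tl (period 6, group 13): the stated order agrees with the simple trend.
(D) Be (period 2, group 2) vs B (period 2, group 13): the stated order contradicts the simple trend.
The exception is (D): removing B's lone 2p electron is easier than breaking Be's filled 2s².

(D)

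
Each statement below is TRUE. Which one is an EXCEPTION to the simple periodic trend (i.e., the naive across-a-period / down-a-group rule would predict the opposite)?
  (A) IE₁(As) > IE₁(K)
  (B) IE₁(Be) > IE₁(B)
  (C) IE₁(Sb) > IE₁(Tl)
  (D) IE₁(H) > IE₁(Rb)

The general trend: first ionization energy increases across a period and decreases down a group.
(A) As (period 4, group 15) vs K (period 4, group 1): the stated order agrees with the simple trend.
(B) Be (period 2, group 2) vs B (period 2, group 13): the stated order contradicts the simple trend.
(C) Sb (period 5, group 15) vs Tl (period 6, group 13): the stated order agrees with the simple trend.
(D) H (period 1, group 1) vs Rb (period 5, group 1): the stated order agrees with the simple trend.
The exception is (B): removing B's lone 2p electron is easier than breaking Be's filled 2s².

(B)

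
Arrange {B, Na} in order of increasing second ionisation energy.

B < Na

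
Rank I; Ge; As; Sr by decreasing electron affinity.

EA tends to increase across a period and decrease down a group, though the pattern is less regular than for IE or radius.
Neither a single period nor a single group — weigh both effects.
As > Sr: relative to Sr, both the across-period and down-group shifts push As's electron affinity up.
Ge > As: this pair runs against the simple trend — see the exception note.
I > Ge: period and group pull opposite ways; the across-period shift dominates (295 vs 119 kJ/mol).
Note the exception: Ge has a higher electron affinity than As, contrary to the simple trend — adding an electron to As's half-filled 4p³ is unfavourable, so Ge (4p²) has the more exothermic EA.
Tabulated electron affinity (kJ/mol): Ge 119, As 78, Sr 5, I 295.
So from highest to lowest: I > Ge > As > Sr.

I > Ge > As > Sr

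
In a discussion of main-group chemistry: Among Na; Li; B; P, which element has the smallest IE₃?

P

The third ionization energy removes an electron from the +2 ion. For each element: Na²⁺ is already 1 electron into the core; Li²⁺ is already 1 electron into the core; B²⁺ still has 1 valence electron; P²⁺ still has 3 valence electrons.
Breaking into a closed-shell core is much more expensive than removing a leftover valence electron — Na and Li have the largest IE_3 here.
Valence configurations: B²⁺ [He]2s¹, P²⁺ [Ne]3s²3p¹.
Approximate IE_3 values (kJ/mol): Na 6910, Li 11815, B 3660, P 2914.
Hence IE_3: P < B < Na < Li.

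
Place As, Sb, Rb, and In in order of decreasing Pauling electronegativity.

As is in period 4, group 15; Rb is in period 5, group 1; In is in period 5, group 13; Sb is in period 5, group 15.
Smaller atoms with higher effective nuclear charge are more electronegative.
These span different periods and groups, so the two trends combine.
In > Rb: both are in period 5; the period trend gives In the larger value.
Sb > In: Sb lies to the right of In in period 5, so the across-period effect alone puts Sb higher.
As > Sb: they share group 15; the group trend gives As the larger value.
Tabulated electronegativity (Pauling): As 2.18, Rb 0.82, In 1.78, Sb 2.05.
So from highest to lowest: As > Sb > In > Rb.

As, Sb, In, Rb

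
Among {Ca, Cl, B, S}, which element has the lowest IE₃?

S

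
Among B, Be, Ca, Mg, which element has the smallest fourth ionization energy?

Ca

IE_4 is the cost of taking one more electron from the +3 cation: B³⁺ is the bare [He] core; Be³⁺ is already 1 electron into the core; Ca³⁺ is already 1 electron into the core; Mg³⁺ is already 1 electron into the core.
All of these are removing an electron from a noble-gas core or deeper; the smaller core (lower principal quantum number) is held far more tightly, and within a period the higher nuclear charge binds the same core more tightly.
Approximate IE_4 values (kJ/mol): B 25026, Be 21007, Ca 6491, Mg 10543.
So the fourth ionization energies run Ca < Mg < Be < B.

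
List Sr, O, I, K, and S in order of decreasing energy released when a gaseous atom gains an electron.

I, S, O, K, Sr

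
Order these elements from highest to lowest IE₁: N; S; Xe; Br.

IE₁ increases left→right with effective nuclear charge and decreases top→bottom as the valence shell moves farther out.
These sit on a diagonal, where the across-period and down-group effects partly cancel.
Br > S: the two effects oppose for this pair; the across-period effect wins (1140 vs 1000 kJ/mol).
Xe > Br: period and group pull opposite ways; the across-period shift dominates (1170 vs 1140 kJ/mol).
N > Xe: the two effects oppose for this pair; the down-group effect wins (1402 vs 1170 kJ/mol).
Approximate values (kJ/mol): N 1402, S 1000, Br 1140, Xe 1170.
So from highest to lowest: N > Xe > Br > S.

N > Xe > Br > S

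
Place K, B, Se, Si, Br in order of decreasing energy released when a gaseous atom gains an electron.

Br > Se > Si > K > B

Atoms with high Z_eff and room in the valence shell (especially the halogens) have the most exothermic electron affinities.
These span different periods and groups, so the two trends combine.
K > B: this pair runs against the simple trend — see the exception note.
Si > K: relative to K, both the across-period and down-group shifts push Si's electron affinity up.
Se > Si: period and group pull opposite ways; the across-period shift dominates (195 vs 134 kJ/mol).
Br > Se: Br lies to the right of Se in period 4, so the across-period effect alone puts Br higher.
Note the exception: K has a higher electron affinity than B, contrary to the simple trend — B's ns²np¹ configuration gives only a small electron affinity — the sparsely filled np subshell binds an added electron weakly.
For reference (kJ/mol): B 27, Si 134, K 48, Se 195, Br 325.
So from highest to lowest: Br > Se > Si > K > B.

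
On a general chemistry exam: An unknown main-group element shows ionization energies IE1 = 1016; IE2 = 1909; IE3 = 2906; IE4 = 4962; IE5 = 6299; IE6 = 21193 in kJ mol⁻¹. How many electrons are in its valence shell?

5

Look for the largest jump between consecutive ionization energies: IE6/IE5 ≈ 3.4, far larger than any earlier ratio.
That jump marks the point where a core electron is being removed. So the atom has 5 valence electrons.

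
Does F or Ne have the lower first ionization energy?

F

F is in period 2, group 17; Ne is in period 2, group 18.
First ionization energy rises across a period (greater Z_eff holds electrons more tightly) and falls down a group (valence electrons are farther from the nucleus).
All lie in period 2, so first ionization energy increases left to right.
So F has the lower first ionization energy (F < Ne).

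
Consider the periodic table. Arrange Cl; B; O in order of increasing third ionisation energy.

IE_3 is the cost of taking one more electron from the +2 cation: Cl²⁺ still has 5 valence electrons; B²⁺ still has 1 valence electron; O²⁺ still has 4 valence electrons.
All are still removing valence electrons, so compare the +2 ions as you would atoms: IE_3 generally rises across a period (higher Z_eff) and falls down a group (larger shell), subject to the usual subshell exceptions.
Valence configurations: Cl²⁺ [Ne]3s²3p³, B²⁺ [He]2s¹, O²⁺ [He]2s²2p².
Approximate IE_3 values (kJ/mol): Cl 3822, B 3660, O 5300.
Hence IE_3: B < Cl < O.

B < Cl < O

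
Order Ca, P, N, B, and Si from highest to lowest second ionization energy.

After 1 electron has been removed, what remains? Ca⁺ still has 1 valence electron; P⁺ still has 4 valence electrons; N⁺ still has 4 valence electrons; B⁺ still has 2 valence electrons; Si⁺ still has 3 valence electrons.
All are still removing valence electrons, so compare the +1 ions as you would atoms: IE_2 generally rises across a period (higher Z_eff) and falls down a group (larger shell), subject to the usual subshell exceptions.
Valence configurations: Ca⁺ [Ar]4s¹, P⁺ [Ne]3s²3p², N⁺ [He]2s²2p², B⁺ [He]2s², Si⁺ [Ne]3s²3p¹.
Tabulated IE_2 (kJ/mol): Ca 1145, P 1907, N 2856, B 2427, Si 1577.
Overall IE_2 order: Ca < Si < P < B < N.

N > B > P > Si > Ca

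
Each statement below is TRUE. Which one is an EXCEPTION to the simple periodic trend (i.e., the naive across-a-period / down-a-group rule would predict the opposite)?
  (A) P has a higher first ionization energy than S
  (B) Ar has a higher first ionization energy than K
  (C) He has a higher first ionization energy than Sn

The general trend: first ionization energy increases across a period and decreases down a group.
(A) P (period 3, group 15) vs S (period 3, group 16): the stated order contradicts the simple trend.
(B) Ar (period 3, group 18) vs K (period 4, group 1): the stated order agrees with the simple trend.
(C) He (period 1, group 18) vs Sn (period 5, group 14): the stated order agrees with the simple trend.
The exception is (A): S (3p⁴) ionizes more easily than half-filled P (3p³) because the paired 3p electron in S is pushed out by e⁻–e⁻ repulsion.

(A)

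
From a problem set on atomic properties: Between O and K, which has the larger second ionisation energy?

O

After 1 electron has been removed, what remains? O⁺ still has 5 valence electrons; K⁺ is the bare [Ar] core.
Usually core removal costs more than valence removal, but here the competition is close: a tightly held n=2 valence electron can cost more to remove than an n=3 core electron, so the actual values have to decide it.
Tabulated IE_2 (kJ/mol): O 3388, K 3052.
So the second ionization energies run K < O.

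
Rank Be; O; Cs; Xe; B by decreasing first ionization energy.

Removing the outermost electron gets harder across a period and easier down a group.
These span different periods and groups, so the two trends combine.
B > Cs: relative to Cs, both the across-period and down-group shifts push B's first ionization energy up.
Be > B: this pair runs against the simple trend — see the exception note.
Xe > Be: the two effects oppose for this pair; the across-period effect wins (1170 vs 900 kJ/mol).
O > Xe: the two effects oppose for this pair; the down-group effect wins (1314 vs 1170 kJ/mol).
Note the exception: Be has a higher first ionization energy than B, contrary to the simple trend — removing B's lone 2p electron is easier than breaking Be's filled 2s².
For reference (kJ/mol): Be 900, B 801, O 1314, Xe 1170, Cs 376.
So from highest to lowest: O > Xe > Be > B > Cs.

O > Xe > Be > B > Cs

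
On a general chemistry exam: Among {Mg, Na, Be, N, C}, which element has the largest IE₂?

Na

The second ionization energy removes an electron from the +1 ion. For each element: Mg⁺ still has 1 valence electron; Na⁺ is the bare [Ne] core; Be⁺ still has 1 valence electron; N⁺ still has 4 valence electrons; C⁺ still has 3 valence electrons.
Breaking into a closed-shell core is much more expensive than removing a leftover valence electron — Na has the largest IE_2 here.
Valence configurations: Mg⁺ [Ne]3s¹, Be⁺ [He]2s¹, N⁺ [He]2s²2p², C⁺ [He]2s²2p¹.
Tabulated IE_2 (kJ/mol): Mg 1451, Na 4562, Be 1757, N 2856, C 2353.
Putting it together, IE_2: Mg < Be < C < N < Na.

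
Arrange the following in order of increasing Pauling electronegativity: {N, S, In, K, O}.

N is in period 2, group 15; O is in period 2, group 16; S is in period 3, group 16; K is in period 4, group 1; In is in period 5, group 13.
Electronegativity increases across a period and decreases down a group, tracking effective nuclear charge and atomic size.
These span different periods and groups, so the two trends combine.
In > K: period and group pull opposite ways; the across-period shift dominates (1.78 vs 0.82).
S > In: both effects reinforce here, so S is clearly the higher of the two.
N > S: the two effects oppose for this pair; the down-group effect wins (3.04 vs 2.58).
O > N: both are in period 2; the period trend gives O the larger value.
Tabulated electronegativity (Pauling): N 3.04, O 3.44, S 2.58, K 0.82, In 1.78.
So from lowest to highest: K < In < S < N < O.

K < In < S < N < O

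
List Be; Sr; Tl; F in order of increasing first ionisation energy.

Sr < Tl < Be < F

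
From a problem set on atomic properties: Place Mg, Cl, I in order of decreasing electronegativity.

Cl, I, Mg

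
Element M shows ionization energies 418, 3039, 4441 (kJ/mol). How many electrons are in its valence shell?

Look for the largest jump between consecutive ionization energies: IE2/IE1 ≈ 7.3, far larger than any earlier ratio.
That jump marks the point where a core electron is being removed. So the atom has 1 valence electron.

1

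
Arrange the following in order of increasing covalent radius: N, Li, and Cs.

Li is in period 2, group 1; N is in period 2, group 15; Cs is in period 6, group 1.
Moving right in a period, electrons are added to the same shell under a stronger nuclear pull, so atoms get smaller; moving down, a new shell is opened and atoms get larger.
These span different periods and groups, so the two trends combine.
Li > N: both are in period 2; the period trend gives Li the larger value.
Cs > Li: Cs sits below Li in group 1, so the down-group effect alone puts Cs larger.
Approximate values (pm): Li 133, N 71, Cs 232.
So from smallest to largest: N < Li < Cs.

N < Li < Cs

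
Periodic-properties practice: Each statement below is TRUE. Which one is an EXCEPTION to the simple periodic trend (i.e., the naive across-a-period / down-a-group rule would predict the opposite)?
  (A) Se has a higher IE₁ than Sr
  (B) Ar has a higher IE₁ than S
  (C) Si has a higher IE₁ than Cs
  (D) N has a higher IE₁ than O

The general trend: IE₁ increases across a period and decreases down a group.
(A) Se (period 4, group 16) vs Sr (period 5, group 2): the stated order agrees with the simple trend.
(B) Ar (period 3, group 18) vs S (period 3, group 16): the stated order agrees with the simple trend.
(C) Si (period 3, group 14) vs Cs (period 6, group 1): the stated order agrees with the simple trend.
(D) N (period 2, group 15) vs O (period 2, group 16): the stated order contradicts the simple trend.
The exception is (D): pairing an electron in O's 2p⁴ costs repulsion energy, so O ionizes more easily than half-filled N (2p³).

(D)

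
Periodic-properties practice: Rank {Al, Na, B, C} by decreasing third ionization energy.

Na > C > B > Al

IE_3 is the cost of taking one more electron from the +2 cation: Al²⁺ still has 1 valence electron; Na²⁺ is already 1 electron into the core; B²⁺ still has 1 valence electron; C²⁺ still has 2 valence electrons.
Pulling an electron out of a noble-gas core costs far more than removing a remaining valence electron, so Na sits at the high end of IE_3.
Valence configurations: Al²⁺ [Ne]3s¹, B²⁺ [He]2s¹, C²⁺ [He]2s².
Tabulated IE_3 (kJ/mol): Al 2745, Na 6910, B 3660, C 4620.
So the third ionization energies run Al < B < C < Na.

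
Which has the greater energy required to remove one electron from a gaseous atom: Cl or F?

F

F is in period 2, group 17; Cl is in period 3, group 17.
IE₁ increases left→right with effective nuclear charge and decreases top→bottom as the valence shell moves farther out.
All are in group 17, so first ionization energy increases up the group.
So F has the greater energy required to remove one electron from a gaseous atom (F > Cl).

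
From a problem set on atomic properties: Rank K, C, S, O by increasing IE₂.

S, C, K, O

Consider each +1 ion: K⁺ is the bare [Ar] core; C⁺ still has 3 valence electrons; S⁺ still has 5 valence electrons; O⁺ still has 5 valence electrons.
Usually core removal costs more than valence removal, but here the competition is close: a tightly held n=2 valence electron can cost more to remove than an n=3 core electron, so the actual values have to decide it.
Valence configurations: C⁺ [He]2s²2p¹, S⁺ [Ne]3s²3p³, O⁺ [He]2s²2p³.
Tabulated IE_2 (kJ/mol): K 3052, C 2353, S 2252, O 3388.
So the second ionization energies run S < C < K < O.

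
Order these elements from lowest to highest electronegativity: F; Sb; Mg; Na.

F is in period 2, group 17; Na is in period 3, group 1; Mg is in period 3, group 2; Sb is in period 5, group 15.
Smaller atoms with higher effective nuclear charge are more electronegative.
Neither a single period nor a single group — weigh both effects.
Mg > Na: both are in period 3; the period trend gives Mg the larger value.
Sb > Mg: the two effects oppose for this pair; the across-period effect wins (2.05 vs 1.31).
F > Sb: relative to Sb, both the across-period and down-group shifts push F's electronegativity up.
For reference (Pauling): F 3.98, Na 0.93, Mg 1.31, Sb 2.05.
So from lowest to highest: Na < Mg < Sb < F.

Na < Mg < Sb < F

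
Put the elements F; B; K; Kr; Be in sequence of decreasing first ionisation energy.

F, Kr, Be, B, K

Be is in period 2, group 2; B is in period 2, group 13; F is in period 2, group 17; K is in period 4, group 1; Kr is in period 4, group 18.
Removing the outermost electron gets harder across a period and easier down a group.
Neither a single period nor a single group — weigh both effects.
B > K: both effects reinforce here, so B is clearly the higher of the two.
Be > B: this pair runs against the simple trend — see the exception note.
Kr > Be: period and group pull opposite ways; the across-period shift dominates (1351 vs 900 kJ/mol).
F > Kr: period and group pull opposite ways; the down-group shift dominates (1681 vs 1351 kJ/mol).
Note the exception: Be has a higher first ionization energy than B, contrary to the simple trend — removing B's lone 2p electron is easier than breaking Be's filled 2s².
Approximate values (kJ/mol): Be 900, B 801, F 1681, K 419, Kr 1351.
So from highest to lowest: F > Kr > Be > B > K.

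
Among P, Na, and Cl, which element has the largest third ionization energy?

Na

IE_3 is the cost of taking one more electron from the +2 cation: P²⁺ still has 3 valence electrons; Na²⁺ is already 1 electron into the core; Cl²⁺ still has 5 valence electrons.
Breaking into a closed-shell core is much more expensive than removing a leftover valence electron — Na has the largest IE_3 here.
Valence configurations: P²⁺ [Ne]3s²3p¹, Cl²⁺ [Ne]3s²3p³.
Approximate IE_3 values (kJ/mol): P 2914, Na 6910, Cl 3822.
Hence IE_3: P < Cl < Na.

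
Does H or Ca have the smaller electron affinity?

H is in period 1, group 1; Ca is in period 4, group 2.
Electron affinity generally becomes more exothermic across a period toward the halogens and less exothermic down a group.
Neither a single period nor a single group — weigh both effects.
H > Ca: the two effects oppose for this pair; the down-group effect wins (73 vs 2 kJ/mol).
Approximate values (kJ/mol): H 73, Ca 2.
So Ca has the smaller electron affinity (Ca < H).

Ca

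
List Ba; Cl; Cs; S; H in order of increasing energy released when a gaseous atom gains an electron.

H is in period 1, group 1; S is in period 3, group 16; Cl is in period 3, group 17; Cs is in period 6, group 1; Ba is in period 6, group 2.
Adding an electron releases more energy for atoms nearer the top right (short of the noble gases).
These span different periods and groups, so the two trends combine.
Cs > Ba: this pair runs against the simple trend — see the exception note.
H > Cs: H sits above Cs in group 1, so the down-group effect alone puts H higher.
S > H: the two effects oppose for this pair; the across-period effect wins (200 vs 73 kJ/mol).
Cl > S: Cl lies to the right of S in period 3, so the across-period effect alone puts Cl higher.
Note the exception: Cs has a higher electron affinity than Ba, contrary to the simple trend — adding an electron to Ba (ns²) has to open a new, higher-energy np subshell, which is unfavourable.
Approximate values (kJ/mol): H 73, S 200, Cl 349, Cs 46, Ba 14.
So from lowest to highest: Ba < Cs < H < S < Cl.

Ba < Cs < H < S < Cl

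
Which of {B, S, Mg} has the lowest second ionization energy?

Mg

The second ionization energy removes an electron from the +1 ion. For each element: B⁺ still has 2 valence electrons; S⁺ still has 5 valence electrons; Mg⁺ still has 1 valence electron.
All are still removing valence electrons, so compare the +1 ions as you would atoms: IE_2 generally rises across a period (higher Z_eff) and falls down a group (larger shell), subject to the usual subshell exceptions.
Valence configurations: B⁺ [He]2s², S⁺ [Ne]3s²3p³, Mg⁺ [Ne]3s¹.
The numbers (kJ/mol): B 2427, S 2252, Mg 1451.
Putting it together, IE_2: Mg < S < B.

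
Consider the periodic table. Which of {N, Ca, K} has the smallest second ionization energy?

Ca

Consider each +1 ion: N⁺ still has 4 valence electrons; Ca⁺ still has 1 valence electron; K⁺ is the bare [Ar] core.
Pulling an electron out of a noble-gas core costs far more than removing a remaining valence electron, so K sits at the high end of IE_2.
Valence configurations: N⁺ [He]2s²2p², Ca⁺ [Ar]4s¹.
The numbers (kJ/mol): N 2856, Ca 1145, K 3052.
So the second ionization energies run Ca < N < K.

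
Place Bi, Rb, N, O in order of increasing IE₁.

Rb, Bi, O, N

N is in period 2, group 15; O is in period 2, group 16; Rb is in period 5, group 1; Bi is in period 6, group 15.
IE₁ increases left→right with effective nuclear charge and decreases top→bottom as the valence shell moves farther out.
Here both period and group differ, so the two effects have to be weighed against each other.
Bi > Rb: period and group pull opposite ways; the across-period shift dominates (703 vs 403 kJ/mol).
O > Bi: relative to Bi, both the across-period and down-group shifts push O's first ionization energy up.
N > O: this pair runs against the simple trend — see the exception note.
Note the exception: N has a higher first ionization energy than O, contrary to the simple trend — pairing an electron in O's 2p⁴ costs repulsion energy, so O ionizes more easily than half-filled N (2p³).
For reference (kJ/mol): N 1402, O 1314, Rb 403, Bi 703.
So from lowest to highest: Rb < Bi < O < N.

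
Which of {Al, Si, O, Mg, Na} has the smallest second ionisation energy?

Mg

Consider each +1 ion: Al⁺ still has 2 valence electrons; Si⁺ still has 3 valence electrons; O⁺ still has 5 valence electrons; Mg⁺ still has 1 valence electron; Na⁺ is the bare [Ne] core.
Core electrons are held far more tightly than valence electrons, so Na tops the IE_2 order.
Valence configurations: Al⁺ [Ne]3s², Si⁺ [Ne]3s²3p¹, O⁺ [He]2s²2p³, Mg⁺ [Ne]3s¹.
Si⁺ loses a lone 3p electron whereas Al⁺ must break into a filled 3s² pair, so IE_2(Al) > IE_2(Si) even though Si has the higher nuclear charge.
Tabulated IE_2 (kJ/mol): Al 1817, Si 1577, O 3388, Mg 1451, Na 4562.
Putting it together, IE_2: Mg < Si < Al < O < Na.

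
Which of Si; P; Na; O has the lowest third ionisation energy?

After 2 electrons have been removed, what remains? Si²⁺ still has 2 valence electrons; P²⁺ still has 3 valence electrons; Na²⁺ is already 1 electron into the core; O²⁺ still has 4 valence electrons.
Breaking into a closed-shell core is much more expensive than removing a leftover valence electron — Na has the largest IE_3 here.
Valence configurations: Si²⁺ [Ne]3s², P²⁺ [Ne]3s²3p¹, O²⁺ [He]2s²2p².
P²⁺ loses a lone 3p electron whereas Si²⁺ must break into a filled 3s² pair, so IE_3(Si) > IE_3(P) even though P has the higher nuclear charge.
Approximate IE_3 values (kJ/mol): Si 3232, P 2914, Na 6910, O 5300.
So the third ionization energies run P < Si < O < Na.

P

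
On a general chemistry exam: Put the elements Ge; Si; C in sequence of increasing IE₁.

C is in period 2, group 14; Si is in period 3, group 14; Ge is in period 4, group 14.
IE₁ increases left→right with effective nuclear charge and decreases top→bottom as the valence shell moves farther out.
All are in group 14, so first ionization energy increases up the group.
So from lowest to highest: Ge < Si < C.

Ge < Si < C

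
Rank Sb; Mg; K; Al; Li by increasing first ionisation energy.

First ionization energy rises across a period (greater Z_eff holds electrons more tightly) and falls down a group (valence electrons are farther from the nucleus).
These span different periods and groups, so the two trends combine.
Li > K: they share group 1; the group trend gives Li the larger value.
Al > Li: the two effects oppose for this pair; the across-period effect wins (578 vs 520 kJ/mol).
Mg > Al: this pair runs against the simple trend — see the exception note.
Sb > Mg: period and group pull opposite ways; the across-period shift dominates (831 vs 738 kJ/mol).
Note the exception: Mg has a higher first ionization energy than Al, contrary to the simple trend — Al's single 3p electron is easier to remove than one from Mg's filled 3s².
Tabulated first ionization energy (kJ/mol): Li 520, Mg 738, Al 578, K 419, Sb 831.
So from lowest to highest: K < Li < Al < Mg < Sb.

K < Li < Al < Mg < Sb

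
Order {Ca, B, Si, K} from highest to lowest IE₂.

The second ionization energy removes an electron from the +1 ion. For each element: Ca⁺ still has 1 valence electron; B⁺ still has 2 valence electrons; Si⁺ still has 3 valence electrons; K⁺ is the bare [Ar] core.
Core electrons are held far more tightly than valence electrons, so K tops the IE_2 order.
Valence configurations: Ca⁺ [Ar]4s¹, B⁺ [He]2s², Si⁺ [Ne]3s²3p¹.
Tabulated IE_2 (kJ/mol): Ca 1145, B 2427, Si 1577, K 3052.
So the second ionization energies run Ca < Si < B < K.

K > B > Si > Ca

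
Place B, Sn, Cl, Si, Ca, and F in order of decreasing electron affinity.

B is in period 2, group 13; F is in period 2, group 17; Si is in period 3, group 14; Cl is in period 3, group 17; Ca is in period 4, group 2; Sn is in period 5, group 14.
Electron affinity generally becomes more exothermic across a period toward the halogens and less exothermic down a group.
Neither a single period nor a single group — weigh both effects.
B > Ca: relative to Ca, both the across-period and down-group shifts push B's electron affinity up.
Sn > B: the two effects oppose for this pair; the across-period effect wins (107 vs 27 kJ/mol).
Si > Sn: Si sits above Sn in group 14, so the down-group effect alone puts Si higher.
F > Si: relative to Si, both the across-period and down-group shifts push F's electron affinity up.
Cl > F: this pair runs against the simple trend — see the exception note.
Note the exception: Cl has a higher electron affinity than F, contrary to the simple trend — F's small 2p subshell makes the incoming electron feel strong e⁻–e⁻ repulsion, so Cl actually releases more energy on gaining an electron.
For reference (kJ/mol): B 27, F 328, Si 134, Cl 349, Ca 2, Sn 107.
So from highest to lowest: Cl > F > Si > Sn > B > Ca.

Cl, F, Si, Sn, B, Ca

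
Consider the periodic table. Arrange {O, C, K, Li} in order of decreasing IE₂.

Li > O > K > C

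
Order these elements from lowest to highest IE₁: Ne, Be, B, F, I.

B, Be, I, F, Ne

Removing the outermost electron gets harder across a period and easier down a group.
Neither a single period nor a single group — weigh both effects.
Be > B: this pair runs against the simple trend — see the exception note.
I > Be: the two effects oppose for this pair; the across-period effect wins (1008 vs 900 kJ/mol).
F > I: they share group 17; the group trend gives F the larger value.
Ne > F: both are in period 2; the period trend gives Ne the larger value.
Note the exception: Be has a higher first ionization energy than B, contrary to the simple trend — removing B's lone 2p electron is easier than breaking Be's filled 2s².
Approximate values (kJ/mol): Be 900, B 801, F 1681, Ne 2081, I 1008.
So from lowest to highest: B < Be < I < F < Ne.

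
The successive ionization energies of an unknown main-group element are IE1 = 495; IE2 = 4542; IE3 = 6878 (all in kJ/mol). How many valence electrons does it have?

1

Look for the largest jump between consecutive ionization energies: IE2/IE1 ≈ 9.2, far larger than any earlier ratio.
That jump marks the point where a core electron is being removed. So the atom has 1 valence electron.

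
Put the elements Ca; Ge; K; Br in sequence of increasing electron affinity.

Ca < K < Ge < Br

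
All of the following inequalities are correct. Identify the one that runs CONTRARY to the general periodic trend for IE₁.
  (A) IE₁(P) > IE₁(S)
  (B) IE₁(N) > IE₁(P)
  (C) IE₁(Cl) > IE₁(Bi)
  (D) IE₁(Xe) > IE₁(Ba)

(A)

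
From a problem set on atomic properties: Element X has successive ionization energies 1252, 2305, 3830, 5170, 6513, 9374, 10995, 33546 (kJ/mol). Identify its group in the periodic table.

Look for the largest jump between consecutive ionization energies: IE8/IE7 ≈ 3.1, far larger than any earlier ratio.
That jump marks the point where a core electron is being removed. So the atom has 7 valence electrons.
A main-group element with 7 valence electrons is in group 17.

Group 17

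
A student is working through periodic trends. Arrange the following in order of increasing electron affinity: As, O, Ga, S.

O is in period 2, group 16; S is in period 3, group 16; Ga is in period 4, group 13; As is in period 4, group 15.
EA tends to increase across a period and decrease down a group, though the pattern is less regular than for IE or radius.
Neither a single period nor a single group — weigh both effects.
As > Ga: As lies to the right of Ga in period 4, so the across-period effect alone puts As higher.
O > As: relative to As, both the across-period and down-group shifts push O's electron affinity up.
S > O: this pair runs against the simple trend — see the exception note.
Note the exception: S has a higher electron affinity than O, contrary to the simple trend — the compact 2p subshell of O repels the added electron more than S's larger 3p does.
Tabulated electron affinity (kJ/mol): O 141, S 200, Ga 29, As 78.
So from lowest to highest: Ga < As < O < S.

Ga < As < O < S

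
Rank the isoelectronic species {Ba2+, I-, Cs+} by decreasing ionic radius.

All of these have 54 electrons, so size is governed by nuclear charge alone: the more protons, the stronger the pull on the same electron cloud, and the smaller the ion.
Nuclear charges: Ba2+ (Z=56), Cs+ (Z=55), I- (Z=53).
Largest to smallest: I- > Cs+ > Ba2+.

I-, Cs+, Ba2+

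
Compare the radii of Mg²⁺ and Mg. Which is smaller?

Forming Mg²⁺ removes 2 electrons from Mg. Fewer electrons for the same nuclear charge means less shielding and a higher Z_eff on the remaining electrons, and for main-group metals the entire outer shell is lost.
A cation is smaller than its parent atom: Mg²⁺ < Mg.

Mg²⁺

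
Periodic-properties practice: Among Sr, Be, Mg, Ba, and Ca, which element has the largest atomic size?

Ba

Be is in period 2, group 2; Mg is in period 3, group 2; Ca is in period 4, group 2; Sr is in period 5, group 2; Ba is in period 6, group 2.
Radius decreases left→right (rising Z_eff, same n) and increases top→bottom (higher n).
All are in group 2, so atomic radius increases down the group.
The largest atomic size among these belongs to Ba.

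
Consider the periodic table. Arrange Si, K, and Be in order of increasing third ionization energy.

IE_3 is the cost of taking one more electron from the +2 cation: Si²⁺ still has 2 valence electrons; K²⁺ is already 1 electron into the core; Be²⁺ is the bare [He] core.
Pulling an electron out of a noble-gas core costs far more than removing a remaining valence electron, so K and Be sit at the high end of IE_3.
Tabulated IE_3 (kJ/mol): Si 3232, K 4420, Be 14849.
Hence IE_3: Si < K < Be.

Si < K < Be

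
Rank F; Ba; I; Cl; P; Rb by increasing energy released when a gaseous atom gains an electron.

Ba < Rb < P < I < F < Cl

F is in period 2, group 17; P is in period 3, group 15; Cl is in period 3, group 17; Rb is in period 5, group 1; I is in period 5, group 17; Ba is in period 6, group 2.
EA tends to increase across a period and decrease down a group, though the pattern is less regular than for IE or radius.
These span different periods and groups, so the two trends combine.
Rb > Ba: period and group pull opposite ways; the down-group shift dominates (47 vs 14 kJ/mol).
P > Rb: both effects reinforce here, so P is clearly the higher of the two.
I > P: period and group pull opposite ways; the across-period shift dominates (295 vs 72 kJ/mol).
F > I: they share group 17; the group trend gives F the larger value.
Cl > F: this pair runs against the simple trend — see the exception note.
Note the exception: Cl has a higher electron affinity than F, contrary to the simple trend — F's small 2p subshell makes the incoming electron feel strong e⁻–e⁻ repulsion, so Cl actually releases more energy on gaining an electron.
For reference (kJ/mol): F 328, P 72, Cl 349, Rb 47, I 295, Ba 14.
So from lowest to highest: Ba < Rb < P < I < F < Cl.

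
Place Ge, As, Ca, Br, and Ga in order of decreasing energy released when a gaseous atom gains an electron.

Adding an electron releases more energy for atoms nearer the top right (short of the noble gases).
All lie in period 4; the across-period trend (electron affinity increases left to right) applies, with the exception below.
Note the exception: Ge has a higher electron affinity than As, contrary to the simple trend — adding an electron to As's half-filled 4p³ is unfavourable, so Ge (4p²) has the more exothermic EA.
Tabulated electron affinity (kJ/mol): Ca 2, Ga 29, Ge 119, As 78, Br 325.
So from highest to lowest: Br > Ge > As > Ga > Ca.

Br > Ge > As > Ga > Ca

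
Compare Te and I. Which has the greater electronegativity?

I

Te is in period 5, group 16; I is in period 5, group 17.
Smaller atoms with higher effective nuclear charge are more electronegative.
All lie in period 5, so electronegativity increases left to right.
So I has the greater electronegativity (I > Te).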